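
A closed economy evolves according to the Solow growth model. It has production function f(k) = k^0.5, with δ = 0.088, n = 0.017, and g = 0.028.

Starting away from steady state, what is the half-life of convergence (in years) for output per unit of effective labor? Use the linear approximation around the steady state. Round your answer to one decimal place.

t_½ ≈ 10.4 years

Near the steady state the convergence rate is λ = (1 − α)(n + g + δ).
λ = (1 − 0.5) × 0.133 = 0.5 × 0.133 = 0.0665
Half-life = ln 2 / λ = 0.6931 / 0.0665 ≈ 10.42 years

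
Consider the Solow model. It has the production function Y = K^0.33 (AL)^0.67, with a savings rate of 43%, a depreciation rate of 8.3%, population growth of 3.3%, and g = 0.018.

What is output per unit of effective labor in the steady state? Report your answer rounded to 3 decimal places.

In steady state, investment equals break-even investment: s·k^α = (n + g + δ)·k.
Dividing both sides by k: k^(1−α) = s / (n + g + δ).
k^0.67 = 0.43 / (0.033 + 0.018 + 0.083) = 0.43 / 0.134 = 3.2090
k* = 3.2090^(1/0.67) ≈ 5.6987
y* = (k*)^α = 5.6987^0.33 ≈ 1.7758

y* = 1.776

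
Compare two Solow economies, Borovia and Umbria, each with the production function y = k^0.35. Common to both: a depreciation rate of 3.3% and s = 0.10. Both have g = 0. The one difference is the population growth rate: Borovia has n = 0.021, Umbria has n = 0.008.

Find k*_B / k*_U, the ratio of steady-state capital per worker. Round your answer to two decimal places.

Steady-state k* = [s/(n + δ)]^(1/(1−α)), so the ratio is [ (s_B/(n + δ)_B) / (s_U/(n + δ)_U) ]^1.5385.
s_B/(n + δ)_B = 0.10/0.054 = 1.8519; s_U/(n + δ)_U = 0.10/0.041 = 2.4390.
Ratio = (1.8519/2.4390)^1.5385 = 0.7593^1.5385 ≈ 0.6547

k*_B / k*_U ≈ 0.65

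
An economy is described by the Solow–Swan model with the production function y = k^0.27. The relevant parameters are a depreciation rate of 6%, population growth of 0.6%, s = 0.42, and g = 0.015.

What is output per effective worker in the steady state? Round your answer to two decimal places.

y* ≈ 1.84

Steady state requires s·f(k) = (n + g + δ)·k, i.e. s·k^α = (n + g + δ)·k.
Rearranging, k^(1−α) = s / (n + g + δ).
k^0.73 = 0.42 / (0.006 + 0.015 + 0.060) = 0.42 / 0.081 = 5.1852
k* = 5.1852^(1/0.73) ≈ 9.5308
y* = (k*)^α = 9.5308^0.27 ≈ 1.8381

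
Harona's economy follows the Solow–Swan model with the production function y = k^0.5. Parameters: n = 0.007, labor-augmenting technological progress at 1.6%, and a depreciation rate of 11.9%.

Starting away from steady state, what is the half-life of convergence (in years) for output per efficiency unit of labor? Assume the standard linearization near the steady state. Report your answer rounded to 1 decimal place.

t_½ ≈ 9.8 years

Near the steady state the convergence rate is λ = (1 − α)(n + g + δ).
λ = (1 − 0.5) × 0.142 = 0.5 × 0.142 = 0.0710
Half-life = ln 2 / λ = 0.6931 / 0.0710 ≈ 9.76 years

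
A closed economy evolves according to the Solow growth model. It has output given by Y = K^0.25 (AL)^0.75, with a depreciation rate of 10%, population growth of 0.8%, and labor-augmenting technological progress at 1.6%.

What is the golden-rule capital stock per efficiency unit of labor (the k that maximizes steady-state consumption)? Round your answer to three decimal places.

k_gold ≈ 2.547

The golden rule sets f'(k) = n + g + δ, i.e. α·k^(α−1) = n + g + δ.
So k^(1−α) = α / (n + g + δ) = 0.25 / 0.124 = 2.0161.
k_gold = 2.0161^(1/0.75) ≈ 2.5469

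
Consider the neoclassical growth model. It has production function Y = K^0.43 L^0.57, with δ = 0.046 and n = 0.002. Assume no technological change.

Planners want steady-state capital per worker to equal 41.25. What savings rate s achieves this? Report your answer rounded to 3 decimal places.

Steady state requires s·f(k) = (n + δ)·k, i.e. s·k^α = (n + δ)·k.
So s / (n + δ) = (k*)^(1−α) = 41.25^0.57 = 8.3328.
Therefore s = 8.3328 × (n + δ) = 8.3328 × 0.048 = 0.4000.

s ≈ 0.400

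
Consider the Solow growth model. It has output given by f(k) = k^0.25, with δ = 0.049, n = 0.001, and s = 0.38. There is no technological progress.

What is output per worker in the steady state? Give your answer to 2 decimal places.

y* = 1.97

At the steady state, Δk = 0, so s·k^α = (n + δ)·k.
Rearranging, k^(1−α) = s / (n + δ).
k^0.75 = 0.38 / (0.001 + 0.049) = 0.38 / 0.050 = 7.6000
k* = 7.6000^(1/0.75) ≈ 14.9423
y* = (k*)^α = 14.9423^0.25 ≈ 1.9661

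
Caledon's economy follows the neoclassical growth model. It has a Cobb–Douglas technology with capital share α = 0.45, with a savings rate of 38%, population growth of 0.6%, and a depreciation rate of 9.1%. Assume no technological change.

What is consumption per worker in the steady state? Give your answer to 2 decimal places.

c* = 1.89

Steady state requires s·f(k) = (n + δ)·k, i.e. s·k^α = (n + δ)·k.
Dividing both sides by k: k^(1−α) = s / (n + δ).
k^0.55 = 0.38 / (0.006 + 0.091) = 0.38 / 0.097 = 3.9175
k* = 3.9175^(1/0.55) ≈ 11.9729
y* = (k*)^α = 11.9729^0.45 ≈ 3.0563
c* = (1 − s)·y* = (1 − 0.38) × 3.0563 ≈ 1.8949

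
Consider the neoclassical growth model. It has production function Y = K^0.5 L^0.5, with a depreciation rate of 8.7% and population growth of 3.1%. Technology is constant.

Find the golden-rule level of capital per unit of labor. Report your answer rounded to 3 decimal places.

k_gold ≈ 17.955

The golden rule sets f'(k) = n + δ, i.e. α·k^(α−1) = n + δ.
So k^(1−α) = α / (n + δ) = 0.5 / 0.118 = 4.2373.
k_gold = 4.2373^(1/0.5) ≈ 17.9547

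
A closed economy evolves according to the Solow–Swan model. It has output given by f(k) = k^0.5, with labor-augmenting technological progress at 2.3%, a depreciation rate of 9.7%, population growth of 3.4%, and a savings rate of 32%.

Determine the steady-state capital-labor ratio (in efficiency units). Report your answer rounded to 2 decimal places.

k* ≈ 4.32

At the steady state, Δk = 0, so s·k^α = (n + g + δ)·k.
Rearranging, k^(1−α) = s / (n + g + δ).
k^0.5 = 0.32 / (0.034 + 0.023 + 0.097) = 0.32 / 0.154 = 2.0779
k* = 2.0779^(1/0.5) ≈ 4.3177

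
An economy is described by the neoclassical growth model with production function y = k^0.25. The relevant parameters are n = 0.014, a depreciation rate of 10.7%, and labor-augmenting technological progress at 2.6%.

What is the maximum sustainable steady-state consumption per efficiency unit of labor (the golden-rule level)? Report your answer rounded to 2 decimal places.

c_gold ≈ 0.90

At the golden rule, f'(k) = n + g + δ, so α·k^(α−1) = n + g + δ and k_gold = (α/(n + g + δ))^(1/(1−α)).
k_gold = (0.25/0.147)^(1/0.75) = 1.7007^1.3333 ≈ 2.0300
c_gold = f(k_gold) − (n + g + δ)·k_gold = 1.1936 − 0.147×2.0300 ≈ 0.8952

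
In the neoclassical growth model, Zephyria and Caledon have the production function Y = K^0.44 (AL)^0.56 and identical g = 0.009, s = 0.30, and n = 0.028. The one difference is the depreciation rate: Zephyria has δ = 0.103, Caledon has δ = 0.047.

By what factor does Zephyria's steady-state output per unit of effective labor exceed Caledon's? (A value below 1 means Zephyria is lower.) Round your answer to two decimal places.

Steady-state y* = [s/(n + g + δ)]^(α/(1−α)), so the ratio is [ (s_Z/(n + g + δ)_Z) / (s_C/(n + g + δ)_C) ]^0.7857.
s_Z/(n + g + δ)_Z = 0.30/0.140 = 2.1429; s_C/(n + g + δ)_C = 0.30/0.084 = 3.5714.
Ratio = (2.1429/3.5714)^0.7857 = 0.6000^0.7857 ≈ 0.6694

y*_Z / y*_C ≈ 0.67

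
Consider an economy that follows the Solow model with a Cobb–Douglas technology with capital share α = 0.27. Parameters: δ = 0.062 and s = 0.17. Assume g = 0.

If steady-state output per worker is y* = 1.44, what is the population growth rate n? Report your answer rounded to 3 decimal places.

n ≈ 0.001

Steady state requires s·f(k) = (n + δ)·k, i.e. s·k^α = (n + δ)·k.
Since y* = [s/(n + δ)]^(α/(1−α)), we have s/(n + δ) = (y*)^((1−α)/α) = 1.44^2.7037 = 2.6802.
Therefore n + δ = s / 2.6802 = 0.17 / 2.6802 = 0.0634, so n = 0.0634 − 0.062 = 0.0014.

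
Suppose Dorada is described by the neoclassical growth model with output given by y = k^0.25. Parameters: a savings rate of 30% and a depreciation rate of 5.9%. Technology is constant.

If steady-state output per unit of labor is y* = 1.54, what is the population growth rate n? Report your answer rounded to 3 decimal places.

n ≈ 0.023

At the steady state, Δk = 0, so s·k^α = (n + δ)·k.
Since y* = [s/(n + δ)]^(α/(1−α)), we have s/(n + δ) = (y*)^((1−α)/α) = 1.54^3 = 3.6523.
Therefore n + δ = s / 3.6523 = 0.30 / 3.6523 = 0.0821, so n = 0.0821 − 0.059 = 0.0231.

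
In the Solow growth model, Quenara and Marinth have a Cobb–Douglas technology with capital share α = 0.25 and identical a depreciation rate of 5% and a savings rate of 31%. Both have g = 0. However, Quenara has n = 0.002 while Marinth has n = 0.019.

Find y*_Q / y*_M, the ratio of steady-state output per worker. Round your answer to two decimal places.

ratio ≈ 1.10

Steady-state y* = [s/(n + δ)]^(α/(1−α)), so the ratio is [ (s_Q/(n + δ)_Q) / (s_M/(n + δ)_M) ]^0.3333.
s_Q/(n + δ)_Q = 0.31/0.052 = 5.9615; s_M/(n + δ)_M = 0.31/0.069 = 4.4928.
Ratio = (5.9615/4.4928)^0.3333 = 1.3269^0.3333 ≈ 1.0989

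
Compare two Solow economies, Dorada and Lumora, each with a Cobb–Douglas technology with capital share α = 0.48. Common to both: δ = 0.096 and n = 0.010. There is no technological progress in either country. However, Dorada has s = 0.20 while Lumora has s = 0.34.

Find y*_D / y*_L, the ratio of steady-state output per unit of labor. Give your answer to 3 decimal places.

ratio ≈ 0.613

Steady-state y* = [s/(n + δ)]^(α/(1−α)), so the ratio is [ (s_D/(n + δ)_D) / (s_L/(n + δ)_L) ]^0.9231.
s_D/(n + δ)_D = 0.20/0.106 = 1.8868; s_L/(n + δ)_L = 0.34/0.106 = 3.2075.
Ratio = (1.8868/3.2075)^0.9231 = 0.5882^0.9231 ≈ 0.6127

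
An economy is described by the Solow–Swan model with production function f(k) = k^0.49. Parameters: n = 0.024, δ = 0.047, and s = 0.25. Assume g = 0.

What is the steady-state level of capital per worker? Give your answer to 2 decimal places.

In steady state, investment equals break-even investment: s·k^α = (n + δ)·k.
Dividing both sides by k: k^(1−α) = s / (n + δ).
k^0.51 = 0.25 / (0.024 + 0.047) = 0.25 / 0.071 = 3.5211
k* = 3.5211^(1/0.51) ≈ 11.8010

k* ≈ 11.80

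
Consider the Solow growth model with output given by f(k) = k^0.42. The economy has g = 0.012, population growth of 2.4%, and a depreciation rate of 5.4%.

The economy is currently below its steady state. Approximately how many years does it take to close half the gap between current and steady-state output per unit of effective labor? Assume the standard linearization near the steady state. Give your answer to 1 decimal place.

Near the steady state the convergence rate is λ = (1 − α)(n + g + δ).
λ = (1 − 0.42) × 0.090 = 0.58 × 0.090 = 0.0522
Half-life = ln 2 / λ = 0.6931 / 0.0522 ≈ 13.28 years

t_½ ≈ 13.3 years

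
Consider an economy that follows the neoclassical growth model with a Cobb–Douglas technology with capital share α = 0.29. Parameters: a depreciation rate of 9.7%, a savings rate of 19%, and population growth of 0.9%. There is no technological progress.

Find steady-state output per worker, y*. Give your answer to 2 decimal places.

y* ≈ 1.27

In steady state, investment equals break-even investment: s·k^α = (n + δ)·k.
Rearranging, k^(1−α) = s / (n + δ).
k^0.71 = 0.19 / (0.009 + 0.097) = 0.19 / 0.106 = 1.7925
k* = 1.7925^(1/0.71) ≈ 2.2750
y* = (k*)^α = 2.2750^0.29 ≈ 1.2692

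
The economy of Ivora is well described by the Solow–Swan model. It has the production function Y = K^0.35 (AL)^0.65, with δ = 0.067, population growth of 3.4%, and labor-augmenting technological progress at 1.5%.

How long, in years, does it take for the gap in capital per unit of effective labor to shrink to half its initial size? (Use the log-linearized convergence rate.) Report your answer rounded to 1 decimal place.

t_½ ≈ 9.2 years

Near the steady state the convergence rate is λ = (1 − α)(n + g + δ).
λ = (1 − 0.35) × 0.116 = 0.65 × 0.116 = 0.0754
Half-life = ln 2 / λ = 0.6931 / 0.0754 ≈ 9.19 years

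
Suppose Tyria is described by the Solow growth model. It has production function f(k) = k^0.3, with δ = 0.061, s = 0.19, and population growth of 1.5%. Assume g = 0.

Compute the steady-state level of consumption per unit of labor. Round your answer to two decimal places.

Steady state requires s·f(k) = (n + δ)·k, i.e. s·k^α = (n + δ)·k.
Dividing both sides by k: k^(1−α) = s / (n + δ).
k^0.7 = 0.19 / (0.015 + 0.061) = 0.19 / 0.076 = 2.5000
k* = 2.5000^(1/0.7) ≈ 3.7024
y* = (k*)^α = 3.7024^0.3 ≈ 1.4810
c* = (1 − s)·y* = (1 − 0.19) × 1.4810 ≈ 1.1996

c* ≈ 1.20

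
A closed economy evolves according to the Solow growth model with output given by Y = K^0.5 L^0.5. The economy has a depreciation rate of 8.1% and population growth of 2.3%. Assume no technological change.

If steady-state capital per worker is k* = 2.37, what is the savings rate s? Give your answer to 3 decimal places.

s ≈ 0.160

Steady state requires s·f(k) = (n + δ)·k, i.e. s·k^α = (n + δ)·k.
So s / (n + δ) = (k*)^(1−α) = 2.37^0.5 = 1.5395.
Therefore s = 1.5395 × (n + δ) = 1.5395 × 0.104 = 0.1601.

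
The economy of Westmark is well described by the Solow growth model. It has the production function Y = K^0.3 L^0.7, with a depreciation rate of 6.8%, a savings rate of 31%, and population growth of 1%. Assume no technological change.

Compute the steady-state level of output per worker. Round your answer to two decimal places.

y* = 1.81

Steady state requires s·f(k) = (n + δ)·k, i.e. s·k^α = (n + δ)·k.
Rearranging, k^(1−α) = s / (n + δ).
k^0.7 = 0.31 / (0.010 + 0.068) = 0.31 / 0.078 = 3.9744
k* = 3.9744^(1/0.7) ≈ 7.1796
y* = (k*)^α = 7.1796^0.3 ≈ 1.8065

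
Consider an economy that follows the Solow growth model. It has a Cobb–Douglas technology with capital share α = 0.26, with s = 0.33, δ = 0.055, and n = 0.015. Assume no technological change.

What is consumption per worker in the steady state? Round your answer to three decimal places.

c* = 1.155

In steady state, investment equals break-even investment: s·k^α = (n + δ)·k.
Rearranging, k^(1−α) = s / (n + δ).
k^0.74 = 0.33 / (0.015 + 0.055) = 0.33 / 0.070 = 4.7143
k* = 4.7143^(1/0.74) ≈ 8.1287
y* = (k*)^α = 8.1287^0.26 ≈ 1.7243
c* = (1 − s)·y* = (1 − 0.33) × 1.7243 ≈ 1.1553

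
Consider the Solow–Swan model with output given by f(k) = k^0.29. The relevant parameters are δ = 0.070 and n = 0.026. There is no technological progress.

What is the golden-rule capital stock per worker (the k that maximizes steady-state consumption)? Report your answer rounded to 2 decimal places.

k_gold ≈ 4.74

The golden rule sets f'(k) = n + δ, i.e. α·k^(α−1) = n + δ.
So k^(1−α) = α / (n + δ) = 0.29 / 0.096 = 3.0208.
k_gold = 3.0208^(1/0.71) ≈ 4.7449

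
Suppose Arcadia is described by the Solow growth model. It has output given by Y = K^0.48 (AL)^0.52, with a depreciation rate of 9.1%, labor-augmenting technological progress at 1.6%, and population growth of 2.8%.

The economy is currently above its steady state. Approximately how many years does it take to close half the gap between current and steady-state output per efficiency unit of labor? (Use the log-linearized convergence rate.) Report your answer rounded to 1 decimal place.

Near the steady state the convergence rate is λ = (1 − α)(n + g + δ).
λ = (1 − 0.48) × 0.135 = 0.52 × 0.135 = 0.0702
Half-life = ln 2 / λ = 0.6931 / 0.0702 ≈ 9.87 years

t_½ ≈ 9.9 years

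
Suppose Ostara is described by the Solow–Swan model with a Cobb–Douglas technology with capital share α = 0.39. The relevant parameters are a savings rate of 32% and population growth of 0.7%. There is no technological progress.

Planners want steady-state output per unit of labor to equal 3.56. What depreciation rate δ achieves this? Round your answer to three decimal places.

δ ≈ 0.037

Steady state requires s·f(k) = (n + δ)·k, i.e. s·k^α = (n + δ)·k.
Since y* = [s/(n + δ)]^(α/(1−α)), we have s/(n + δ) = (y*)^((1−α)/α) = 3.56^1.5641 = 7.2866.
Therefore n + δ = s / 7.2866 = 0.32 / 7.2866 = 0.0439, so δ = 0.0439 − 0.007 = 0.0369.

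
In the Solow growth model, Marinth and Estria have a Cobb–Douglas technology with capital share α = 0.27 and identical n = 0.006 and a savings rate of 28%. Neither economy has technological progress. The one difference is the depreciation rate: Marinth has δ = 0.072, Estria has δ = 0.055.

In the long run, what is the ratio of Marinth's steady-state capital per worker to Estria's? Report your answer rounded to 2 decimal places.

k*_M / k*_E ≈ 0.71

Steady-state k* = [s/(n + δ)]^(1/(1−α)), so the ratio is [ (s_M/(n + δ)_M) / (s_E/(n + δ)_E) ]^1.3699.
s_M/(n + δ)_M = 0.28/0.078 = 3.5897; s_E/(n + δ)_E = 0.28/0.061 = 4.5902.
Ratio = (3.5897/4.5902)^1.3699 = 0.7820^1.3699 ≈ 0.7140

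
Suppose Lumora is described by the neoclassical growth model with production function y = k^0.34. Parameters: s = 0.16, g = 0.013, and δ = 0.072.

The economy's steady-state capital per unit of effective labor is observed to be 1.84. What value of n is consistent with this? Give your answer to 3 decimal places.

Steady state requires s·f(k) = (n + g + δ)·k, i.e. s·k^α = (n + g + δ)·k.
So s / (n + g + δ) = (k*)^(1−α) = 1.84^0.66 = 1.4955.
Therefore n + g + δ = s / 1.4955 = 0.16 / 1.4955 = 0.1070, so n = 0.1070 − 0.085 = 0.0220.

n ≈ 0.022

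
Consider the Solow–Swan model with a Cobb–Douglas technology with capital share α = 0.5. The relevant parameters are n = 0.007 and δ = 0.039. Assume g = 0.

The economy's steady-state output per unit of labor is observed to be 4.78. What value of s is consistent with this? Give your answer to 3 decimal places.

s ≈ 0.220

In steady state, investment equals break-even investment: s·k^α = (n + δ)·k.
Since y* = [s/(n + δ)]^(α/(1−α)), we have s/(n + δ) = (y*)^((1−α)/α) = 4.78^1 = 4.7800.
Therefore s = 4.7800 × (n + δ) = 4.7800 × 0.046 = 0.2199.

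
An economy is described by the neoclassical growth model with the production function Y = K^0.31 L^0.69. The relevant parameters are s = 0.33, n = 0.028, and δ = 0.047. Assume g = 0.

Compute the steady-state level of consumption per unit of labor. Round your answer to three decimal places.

c* ≈ 1.304

At the steady state, Δk = 0, so s·k^α = (n + δ)·k.
Dividing both sides by k: k^(1−α) = s / (n + δ).
k^0.69 = 0.33 / (0.028 + 0.047) = 0.33 / 0.075 = 4.4000
k* = 4.4000^(1/0.69) ≈ 8.5613
y* = (k*)^α = 8.5613^0.31 ≈ 1.9458
c* = (1 − s)·y* = (1 − 0.33) × 1.9458 ≈ 1.3037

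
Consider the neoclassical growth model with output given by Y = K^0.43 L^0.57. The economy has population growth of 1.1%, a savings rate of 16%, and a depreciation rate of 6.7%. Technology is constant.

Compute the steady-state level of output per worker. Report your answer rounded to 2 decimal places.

Steady state requires s·f(k) = (n + δ)·k, i.e. s·k^α = (n + δ)·k.
Rearranging, k^(1−α) = s / (n + δ).
k^0.57 = 0.16 / (0.011 + 0.067) = 0.16 / 0.078 = 2.0513
k* = 2.0513^(1/0.57) ≈ 3.5271
y* = (k*)^α = 3.5271^0.43 ≈ 1.7195

y* ≈ 1.72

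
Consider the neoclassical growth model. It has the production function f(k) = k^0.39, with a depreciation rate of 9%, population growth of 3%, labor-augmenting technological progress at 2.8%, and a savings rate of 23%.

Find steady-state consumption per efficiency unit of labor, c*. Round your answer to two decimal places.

c* = 1.02

In steady state, investment equals break-even investment: s·k^α = (n + g + δ)·k.
Dividing both sides by k: k^(1−α) = s / (n + g + δ).
k^0.61 = 0.23 / (0.030 + 0.028 + 0.090) = 0.23 / 0.148 = 1.5541
k* = 1.5541^(1/0.61) ≈ 2.0602
y* = (k*)^α = 2.0602^0.39 ≈ 1.3256
c* = (1 − s)·y* = (1 − 0.23) × 1.3256 ≈ 1.0207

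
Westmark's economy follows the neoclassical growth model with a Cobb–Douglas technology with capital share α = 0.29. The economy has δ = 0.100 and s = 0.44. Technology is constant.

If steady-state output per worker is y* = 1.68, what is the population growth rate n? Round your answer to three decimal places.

n ≈ 0.024

At the steady state, Δk = 0, so s·k^α = (n + δ)·k.
Since y* = [s/(n + δ)]^(α/(1−α)), we have s/(n + δ) = (y*)^((1−α)/α) = 1.68^2.4483 = 3.5614.
Therefore n + δ = s / 3.5614 = 0.44 / 3.5614 = 0.1235, so n = 0.1235 − 0.100 = 0.0235.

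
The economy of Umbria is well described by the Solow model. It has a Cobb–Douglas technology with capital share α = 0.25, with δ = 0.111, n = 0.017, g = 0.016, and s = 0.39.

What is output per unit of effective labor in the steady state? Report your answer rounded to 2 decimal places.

In steady state, investment equals break-even investment: s·k^α = (n + g + δ)·k.
Dividing both sides by k: k^(1−α) = s / (n + g + δ).
k^0.75 = 0.39 / (0.017 + 0.016 + 0.111) = 0.39 / 0.144 = 2.7083
k* = 2.7083^(1/0.75) ≈ 3.7751
y* = (k*)^α = 3.7751^0.25 ≈ 1.3939

y* = 1.39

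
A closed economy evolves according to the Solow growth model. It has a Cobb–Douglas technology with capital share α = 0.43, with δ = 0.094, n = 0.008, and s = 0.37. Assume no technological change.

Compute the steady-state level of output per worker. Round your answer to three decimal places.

y* = 2.643

In steady state, investment equals break-even investment: s·k^α = (n + δ)·k.
Rearranging, k^(1−α) = s / (n + δ).
k^0.57 = 0.37 / (0.008 + 0.094) = 0.37 / 0.102 = 3.6275
k* = 3.6275^(1/0.57) ≈ 9.5889
y* = (k*)^α = 9.5889^0.43 ≈ 2.6434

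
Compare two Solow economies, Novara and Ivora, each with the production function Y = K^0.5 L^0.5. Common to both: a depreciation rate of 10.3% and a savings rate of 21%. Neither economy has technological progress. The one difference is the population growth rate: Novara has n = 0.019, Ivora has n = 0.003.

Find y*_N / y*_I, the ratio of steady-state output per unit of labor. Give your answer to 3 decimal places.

y*_N / y*_I ≈ 0.869

Steady-state y* = [s/(n + δ)]^(α/(1−α)), so the ratio is [ (s_N/(n + δ)_N) / (s_I/(n + δ)_I) ]^1.
s_N/(n + δ)_N = 0.21/0.122 = 1.7213; s_I/(n + δ)_I = 0.21/0.106 = 1.9811.
Ratio = (1.7213/1.9811)^1 = 0.8689^1 ≈ 0.8689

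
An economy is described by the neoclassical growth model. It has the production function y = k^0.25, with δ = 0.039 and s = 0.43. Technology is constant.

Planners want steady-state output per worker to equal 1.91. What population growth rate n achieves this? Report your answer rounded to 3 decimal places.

n ≈ 0.023

At the steady state, Δk = 0, so s·k^α = (n + δ)·k.
Since y* = [s/(n + δ)]^(α/(1−α)), we have s/(n + δ) = (y*)^((1−α)/α) = 1.91^3 = 6.9679.
Therefore n + δ = s / 6.9679 = 0.43 / 6.9679 = 0.0617, so n = 0.0617 − 0.039 = 0.0227.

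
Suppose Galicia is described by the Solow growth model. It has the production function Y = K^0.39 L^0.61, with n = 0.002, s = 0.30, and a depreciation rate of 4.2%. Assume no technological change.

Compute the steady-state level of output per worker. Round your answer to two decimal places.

At the steady state, Δk = 0, so s·k^α = (n + δ)·k.
Rearranging, k^(1−α) = s / (n + δ).
k^0.61 = 0.30 / (0.002 + 0.042) = 0.30 / 0.044 = 6.8182
k* = 6.8182^(1/0.61) ≈ 23.2633
y* = (k*)^α = 23.2633^0.39 ≈ 3.4119

y* = 3.41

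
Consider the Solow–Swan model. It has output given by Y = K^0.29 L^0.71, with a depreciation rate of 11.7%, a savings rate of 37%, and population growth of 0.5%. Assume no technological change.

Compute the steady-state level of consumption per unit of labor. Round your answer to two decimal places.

In steady state, investment equals break-even investment: s·k^α = (n + δ)·k.
Rearranging, k^(1−α) = s / (n + δ).
k^0.71 = 0.37 / (0.005 + 0.117) = 0.37 / 0.122 = 3.0328
k* = 3.0328^(1/0.71) ≈ 4.7715
y* = (k*)^α = 4.7715^0.29 ≈ 1.5733
c* = (1 − s)·y* = (1 − 0.37) × 1.5733 ≈ 0.9912

c* ≈ 0.99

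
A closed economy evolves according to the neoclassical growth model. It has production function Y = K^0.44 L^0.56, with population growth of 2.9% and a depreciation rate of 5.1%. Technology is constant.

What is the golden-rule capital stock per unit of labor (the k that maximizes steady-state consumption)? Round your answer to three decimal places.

k_gold ≈ 20.993

The golden rule sets f'(k) = n + δ, i.e. α·k^(α−1) = n + δ.
So k^(1−α) = α / (n + δ) = 0.44 / 0.080 = 5.5000.
k_gold = 5.5000^(1/0.56) ≈ 20.9931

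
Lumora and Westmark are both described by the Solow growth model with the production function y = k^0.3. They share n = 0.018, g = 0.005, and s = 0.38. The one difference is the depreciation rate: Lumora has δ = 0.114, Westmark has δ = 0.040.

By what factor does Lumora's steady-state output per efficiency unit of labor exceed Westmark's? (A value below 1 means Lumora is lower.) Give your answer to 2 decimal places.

y*_L / y*_W ≈ 0.72

Steady-state y* = [s/(n + g + δ)]^(α/(1−α)), so the ratio is [ (s_L/(n + g + δ)_L) / (s_W/(n + g + δ)_W) ]^0.4286.
s_L/(n + g + δ)_L = 0.38/0.137 = 2.7737; s_W/(n + g + δ)_W = 0.38/0.063 = 6.0317.
Ratio = (2.7737/6.0317)^0.4286 = 0.4599^0.4286 ≈ 0.7168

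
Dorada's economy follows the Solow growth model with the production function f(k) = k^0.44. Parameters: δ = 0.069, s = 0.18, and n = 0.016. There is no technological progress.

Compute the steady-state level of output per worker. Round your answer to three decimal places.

y* ≈ 1.803

Steady state requires s·f(k) = (n + δ)·k, i.e. s·k^α = (n + δ)·k.
Dividing both sides by k: k^(1−α) = s / (n + δ).
k^0.56 = 0.18 / (0.016 + 0.069) = 0.18 / 0.085 = 2.1176
k* = 2.1176^(1/0.56) ≈ 3.8182
y* = (k*)^α = 3.8182^0.44 ≈ 1.8031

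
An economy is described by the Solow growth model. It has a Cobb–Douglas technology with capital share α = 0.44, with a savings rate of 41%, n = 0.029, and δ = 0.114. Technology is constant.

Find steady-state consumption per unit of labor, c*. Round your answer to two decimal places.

Steady state requires s·f(k) = (n + δ)·k, i.e. s·k^α = (n + δ)·k.
Rearranging, k^(1−α) = s / (n + δ).
k^0.56 = 0.41 / (0.029 + 0.114) = 0.41 / 0.143 = 2.8671
k* = 2.8671^(1/0.56) ≈ 6.5594
y* = (k*)^α = 6.5594^0.44 ≈ 2.2878
c* = (1 − s)·y* = (1 − 0.41) × 2.2878 ≈ 1.3498

c* ≈ 1.35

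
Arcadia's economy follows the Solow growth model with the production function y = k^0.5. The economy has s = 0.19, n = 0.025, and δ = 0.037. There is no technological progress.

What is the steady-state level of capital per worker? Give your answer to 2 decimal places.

k* ≈ 9.39

At the steady state, Δk = 0, so s·k^α = (n + δ)·k.
Dividing both sides by k: k^(1−α) = s / (n + δ).
k^0.5 = 0.19 / (0.025 + 0.037) = 0.19 / 0.062 = 3.0645
k* = 3.0645^(1/0.5) ≈ 9.3912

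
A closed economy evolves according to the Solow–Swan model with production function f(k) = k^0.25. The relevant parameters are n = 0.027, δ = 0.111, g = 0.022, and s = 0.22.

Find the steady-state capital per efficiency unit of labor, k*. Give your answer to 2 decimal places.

At the steady state, Δk = 0, so s·k^α = (n + g + δ)·k.
Rearranging, k^(1−α) = s / (n + g + δ).
k^0.75 = 0.22 / (0.027 + 0.022 + 0.111) = 0.22 / 0.160 = 1.3750
k* = 1.3750^(1/0.75) ≈ 1.5290

k* ≈ 1.53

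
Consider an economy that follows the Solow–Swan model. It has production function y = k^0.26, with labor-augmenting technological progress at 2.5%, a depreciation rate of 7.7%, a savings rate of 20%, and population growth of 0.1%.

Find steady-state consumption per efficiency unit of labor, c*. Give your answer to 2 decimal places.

In steady state, investment equals break-even investment: s·k^α = (n + g + δ)·k.
Dividing both sides by k: k^(1−α) = s / (n + g + δ).
k^0.74 = 0.20 / (0.001 + 0.025 + 0.077) = 0.20 / 0.103 = 1.9417
k* = 1.9417^(1/0.74) ≈ 2.4515
y* = (k*)^α = 2.4515^0.26 ≈ 1.2626
c* = (1 − s)·y* = (1 − 0.20) × 1.2626 ≈ 1.0101

c* ≈ 1.01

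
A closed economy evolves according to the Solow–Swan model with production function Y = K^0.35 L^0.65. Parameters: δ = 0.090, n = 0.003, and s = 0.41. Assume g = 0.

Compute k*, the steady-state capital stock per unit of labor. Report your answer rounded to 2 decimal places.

In steady state, investment equals break-even investment: s·k^α = (n + δ)·k.
Rearranging, k^(1−α) = s / (n + δ).
k^0.65 = 0.41 / (0.003 + 0.090) = 0.41 / 0.093 = 4.4086
k* = 4.4086^(1/0.65) ≈ 9.8001

k* ≈ 9.80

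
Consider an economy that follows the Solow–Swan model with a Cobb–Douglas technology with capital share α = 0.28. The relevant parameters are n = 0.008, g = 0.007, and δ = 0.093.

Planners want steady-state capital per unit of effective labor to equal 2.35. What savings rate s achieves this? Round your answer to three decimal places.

s ≈ 0.200

Steady state requires s·f(k) = (n + g + δ)·k, i.e. s·k^α = (n + g + δ)·k.
So s / (n + g + δ) = (k*)^(1−α) = 2.35^0.72 = 1.8500.
Therefore s = 1.8500 × (n + g + δ) = 1.8500 × 0.108 = 0.1998.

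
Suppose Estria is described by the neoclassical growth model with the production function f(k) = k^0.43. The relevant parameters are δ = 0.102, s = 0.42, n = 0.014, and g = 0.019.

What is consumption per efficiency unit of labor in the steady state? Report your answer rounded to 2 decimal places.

Steady state requires s·f(k) = (n + g + δ)·k, i.e. s·k^α = (n + g + δ)·k.
Dividing both sides by k: k^(1−α) = s / (n + g + δ).
k^0.57 = 0.42 / (0.014 + 0.019 + 0.102) = 0.42 / 0.135 = 3.1111
k* = 3.1111^(1/0.57) ≈ 7.3242
y* = (k*)^α = 7.3242^0.43 ≈ 2.3542
c* = (1 − s)·y* = (1 − 0.42) × 2.3542 ≈ 1.3654

c* = 1.37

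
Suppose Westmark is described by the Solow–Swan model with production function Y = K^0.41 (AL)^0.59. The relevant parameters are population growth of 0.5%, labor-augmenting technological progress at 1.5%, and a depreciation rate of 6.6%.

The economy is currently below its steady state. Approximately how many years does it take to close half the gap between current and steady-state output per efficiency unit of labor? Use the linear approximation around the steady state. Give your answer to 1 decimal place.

Near the steady state the convergence rate is λ = (1 − α)(n + g + δ).
λ = (1 − 0.41) × 0.086 = 0.59 × 0.086 = 0.05074
Half-life = ln 2 / λ = 0.6931 / 0.05074 ≈ 13.66 years

about 13.7 years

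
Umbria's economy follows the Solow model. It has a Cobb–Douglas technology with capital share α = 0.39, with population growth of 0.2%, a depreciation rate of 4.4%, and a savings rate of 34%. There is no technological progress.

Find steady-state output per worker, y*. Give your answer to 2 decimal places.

At the steady state, Δk = 0, so s·k^α = (n + δ)·k.
Rearranging, k^(1−α) = s / (n + δ).
k^0.61 = 0.34 / (0.002 + 0.044) = 0.34 / 0.046 = 7.3913
k* = 7.3913^(1/0.61) ≈ 26.5542
y* = (k*)^α = 26.5542^0.39 ≈ 3.5926

y* ≈ 3.59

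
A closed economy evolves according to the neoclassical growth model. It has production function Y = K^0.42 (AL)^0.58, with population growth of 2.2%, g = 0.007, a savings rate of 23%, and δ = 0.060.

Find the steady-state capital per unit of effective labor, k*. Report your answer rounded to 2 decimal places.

k* ≈ 5.14

At the steady state, Δk = 0, so s·k^α = (n + g + δ)·k.
Rearranging, k^(1−α) = s / (n + g + δ).
k^0.58 = 0.23 / (0.022 + 0.007 + 0.060) = 0.23 / 0.089 = 2.5843
k* = 2.5843^(1/0.58) ≈ 5.1397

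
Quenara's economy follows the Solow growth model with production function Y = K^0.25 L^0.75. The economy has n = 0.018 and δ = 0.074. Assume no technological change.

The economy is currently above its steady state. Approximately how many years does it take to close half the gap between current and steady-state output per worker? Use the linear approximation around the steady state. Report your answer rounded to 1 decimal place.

half-life ≈ 10.0 years

Near the steady state the convergence rate is λ = (1 − α)(n + δ).
λ = (1 − 0.25) × 0.092 = 0.75 × 0.092 = 0.0690
Half-life = ln 2 / λ = 0.6931 / 0.0690 ≈ 10.04 years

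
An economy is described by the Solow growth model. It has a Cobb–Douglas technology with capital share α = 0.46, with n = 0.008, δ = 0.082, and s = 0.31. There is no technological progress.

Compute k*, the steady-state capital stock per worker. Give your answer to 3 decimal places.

k* = 9.878

At the steady state, Δk = 0, so s·k^α = (n + δ)·k.
Dividing both sides by k: k^(1−α) = s / (n + δ).
k^0.54 = 0.31 / (0.008 + 0.082) = 0.31 / 0.090 = 3.4444
k* = 3.4444^(1/0.54) ≈ 9.8777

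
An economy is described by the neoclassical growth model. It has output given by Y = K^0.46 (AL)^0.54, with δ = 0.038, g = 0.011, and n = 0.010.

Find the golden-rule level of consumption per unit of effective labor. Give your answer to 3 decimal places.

c_gold ≈ 3.106

At the golden rule, f'(k) = n + g + δ, so α·k^(α−1) = n + g + δ and k_gold = (α/(n + g + δ))^(1/(1−α)).
k_gold = (0.46/0.059)^(1/0.54) = 7.7966^1.8519 ≈ 44.8455
c_gold = f(k_gold) − (n + g + δ)·k_gold = 5.7516 − 0.059×44.8455 ≈ 3.1057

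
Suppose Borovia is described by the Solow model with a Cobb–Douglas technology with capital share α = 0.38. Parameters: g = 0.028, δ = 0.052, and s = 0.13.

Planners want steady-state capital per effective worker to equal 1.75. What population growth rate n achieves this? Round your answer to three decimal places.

At the steady state, Δk = 0, so s·k^α = (n + g + δ)·k.
So s / (n + g + δ) = (k*)^(1−α) = 1.75^0.62 = 1.4148.
Therefore n + g + δ = s / 1.4148 = 0.13 / 1.4148 = 0.0919, so n = 0.0919 − 0.080 = 0.0119.

n ≈ 0.012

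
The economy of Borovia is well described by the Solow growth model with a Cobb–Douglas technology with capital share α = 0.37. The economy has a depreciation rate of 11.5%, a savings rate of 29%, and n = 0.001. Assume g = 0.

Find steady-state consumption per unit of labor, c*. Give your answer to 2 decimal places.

In steady state, investment equals break-even investment: s·k^α = (n + δ)·k.
Rearranging, k^(1−α) = s / (n + δ).
k^0.63 = 0.29 / (0.001 + 0.115) = 0.29 / 0.116 = 2.5000
k* = 2.5000^(1/0.63) ≈ 4.2820
y* = (k*)^α = 4.2820^0.37 ≈ 1.7128
c* = (1 − s)·y* = (1 − 0.29) × 1.7128 ≈ 1.2161

c* ≈ 1.22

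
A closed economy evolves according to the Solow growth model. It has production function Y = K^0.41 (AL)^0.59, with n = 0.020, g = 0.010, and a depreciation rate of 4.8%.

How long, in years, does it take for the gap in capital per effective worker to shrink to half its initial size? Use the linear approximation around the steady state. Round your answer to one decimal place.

Near the steady state the convergence rate is λ = (1 − α)(n + g + δ).
λ = (1 − 0.41) × 0.078 = 0.59 × 0.078 = 0.04602
Half-life = ln 2 / λ = 0.6931 / 0.04602 ≈ 15.06 years

t_½ ≈ 15.1 years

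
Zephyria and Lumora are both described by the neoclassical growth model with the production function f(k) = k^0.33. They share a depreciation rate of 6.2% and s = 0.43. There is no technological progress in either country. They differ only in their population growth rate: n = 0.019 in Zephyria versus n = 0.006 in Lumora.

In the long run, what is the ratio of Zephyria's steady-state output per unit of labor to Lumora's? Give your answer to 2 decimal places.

Steady-state y* = [s/(n + δ)]^(α/(1−α)), so the ratio is [ (s_Z/(n + δ)_Z) / (s_L/(n + δ)_L) ]^0.4925.
s_Z/(n + δ)_Z = 0.43/0.081 = 5.3086; s_L/(n + δ)_L = 0.43/0.068 = 6.3235.
Ratio = (5.3086/6.3235)^0.4925 = 0.8395^0.4925 ≈ 0.9174

ratio ≈ 0.92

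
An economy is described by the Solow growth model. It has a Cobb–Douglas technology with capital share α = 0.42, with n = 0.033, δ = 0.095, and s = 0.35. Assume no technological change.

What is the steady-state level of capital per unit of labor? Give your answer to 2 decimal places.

k* = 5.67

At the steady state, Δk = 0, so s·k^α = (n + δ)·k.
Dividing both sides by k: k^(1−α) = s / (n + δ).
k^0.58 = 0.35 / (0.033 + 0.095) = 0.35 / 0.128 = 2.7344
k* = 2.7344^(1/0.58) ≈ 5.6651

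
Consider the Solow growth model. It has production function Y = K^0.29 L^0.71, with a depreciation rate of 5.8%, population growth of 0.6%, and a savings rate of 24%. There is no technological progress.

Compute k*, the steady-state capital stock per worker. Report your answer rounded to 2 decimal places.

Steady state requires s·f(k) = (n + δ)·k, i.e. s·k^α = (n + δ)·k.
Dividing both sides by k: k^(1−α) = s / (n + δ).
k^0.71 = 0.24 / (0.006 + 0.058) = 0.24 / 0.064 = 3.7500
k* = 3.7500^(1/0.71) ≈ 6.4342

k* = 6.43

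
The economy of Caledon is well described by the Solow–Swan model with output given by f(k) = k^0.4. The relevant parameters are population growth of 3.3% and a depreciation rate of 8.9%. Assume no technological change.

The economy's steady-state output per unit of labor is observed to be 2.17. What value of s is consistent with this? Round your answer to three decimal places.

In steady state, investment equals break-even investment: s·k^α = (n + δ)·k.
Since y* = [s/(n + δ)]^(α/(1−α)), we have s/(n + δ) = (y*)^((1−α)/α) = 2.17^1.5 = 3.1966.
Therefore s = 3.1966 × (n + δ) = 3.1966 × 0.122 = 0.3900.

s ≈ 0.390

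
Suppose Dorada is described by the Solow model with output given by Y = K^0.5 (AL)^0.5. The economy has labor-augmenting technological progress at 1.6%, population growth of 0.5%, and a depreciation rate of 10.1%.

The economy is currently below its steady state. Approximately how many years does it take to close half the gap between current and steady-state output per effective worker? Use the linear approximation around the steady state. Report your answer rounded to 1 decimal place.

about 11.4 years

Near the steady state the convergence rate is λ = (1 − α)(n + g + δ).
λ = (1 − 0.5) × 0.122 = 0.5 × 0.122 = 0.0610
Half-life = ln 2 / λ = 0.6931 / 0.0610 ≈ 11.36 years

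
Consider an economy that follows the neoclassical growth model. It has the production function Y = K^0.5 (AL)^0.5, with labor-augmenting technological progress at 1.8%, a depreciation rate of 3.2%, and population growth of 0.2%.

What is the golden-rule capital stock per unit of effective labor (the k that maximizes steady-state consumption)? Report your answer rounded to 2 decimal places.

The golden rule sets f'(k) = n + g + δ, i.e. α·k^(α−1) = n + g + δ.
So k^(1−α) = α / (n + g + δ) = 0.5 / 0.052 = 9.6154.
k_gold = 9.6154^(1/0.5) ≈ 92.4559

k_gold ≈ 92.46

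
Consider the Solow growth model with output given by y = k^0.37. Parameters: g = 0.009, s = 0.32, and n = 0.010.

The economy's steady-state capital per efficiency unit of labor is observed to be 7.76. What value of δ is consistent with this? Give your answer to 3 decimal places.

δ ≈ 0.069

Steady state requires s·f(k) = (n + g + δ)·k, i.e. s·k^α = (n + g + δ)·k.
So s / (n + g + δ) = (k*)^(1−α) = 7.76^0.63 = 3.6359.
Therefore n + g + δ = s / 3.6359 = 0.32 / 3.6359 = 0.0880, so δ = 0.0880 − 0.019 = 0.0690.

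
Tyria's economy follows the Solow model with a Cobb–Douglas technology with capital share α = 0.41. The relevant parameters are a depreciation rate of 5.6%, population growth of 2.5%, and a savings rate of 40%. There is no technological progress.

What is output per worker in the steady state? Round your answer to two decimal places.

In steady state, investment equals break-even investment: s·k^α = (n + δ)·k.
Dividing both sides by k: k^(1−α) = s / (n + δ).
k^0.59 = 0.40 / (0.025 + 0.056) = 0.40 / 0.081 = 4.9383
k* = 4.9383^(1/0.59) ≈ 14.9815
y* = (k*)^α = 14.9815^0.41 ≈ 3.0337

y* = 3.03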